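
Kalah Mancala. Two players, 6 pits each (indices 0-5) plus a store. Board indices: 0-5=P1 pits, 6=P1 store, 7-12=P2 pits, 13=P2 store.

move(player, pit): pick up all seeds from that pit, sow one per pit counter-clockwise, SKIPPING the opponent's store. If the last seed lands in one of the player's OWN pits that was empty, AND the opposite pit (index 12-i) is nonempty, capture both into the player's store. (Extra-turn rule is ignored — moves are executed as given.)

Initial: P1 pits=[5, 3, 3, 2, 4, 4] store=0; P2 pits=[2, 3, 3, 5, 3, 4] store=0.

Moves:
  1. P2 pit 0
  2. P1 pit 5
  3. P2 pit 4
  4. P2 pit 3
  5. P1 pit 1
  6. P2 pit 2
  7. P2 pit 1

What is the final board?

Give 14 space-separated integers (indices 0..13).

Answer: 8 0 4 3 5 0 3 0 0 1 2 3 8 4

Derivation:
Move 1: P2 pit0 -> P1=[5,3,3,2,4,4](0) P2=[0,4,4,5,3,4](0)
Move 2: P1 pit5 -> P1=[5,3,3,2,4,0](1) P2=[1,5,5,5,3,4](0)
Move 3: P2 pit4 -> P1=[6,3,3,2,4,0](1) P2=[1,5,5,5,0,5](1)
Move 4: P2 pit3 -> P1=[7,4,3,2,4,0](1) P2=[1,5,5,0,1,6](2)
Move 5: P1 pit1 -> P1=[7,0,4,3,5,0](3) P2=[0,5,5,0,1,6](2)
Move 6: P2 pit2 -> P1=[8,0,4,3,5,0](3) P2=[0,5,0,1,2,7](3)
Move 7: P2 pit1 -> P1=[8,0,4,3,5,0](3) P2=[0,0,1,2,3,8](4)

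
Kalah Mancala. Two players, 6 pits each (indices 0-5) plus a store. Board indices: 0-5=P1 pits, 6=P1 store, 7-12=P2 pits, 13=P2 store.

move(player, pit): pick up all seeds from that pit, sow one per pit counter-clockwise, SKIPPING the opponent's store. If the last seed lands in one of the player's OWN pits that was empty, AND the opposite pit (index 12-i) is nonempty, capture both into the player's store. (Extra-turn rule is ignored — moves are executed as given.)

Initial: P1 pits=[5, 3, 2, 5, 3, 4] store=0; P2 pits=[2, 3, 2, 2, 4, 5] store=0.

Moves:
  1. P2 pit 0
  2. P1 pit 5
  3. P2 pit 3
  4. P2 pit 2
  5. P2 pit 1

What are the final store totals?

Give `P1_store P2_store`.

Answer: 1 2

Derivation:
Move 1: P2 pit0 -> P1=[5,3,2,5,3,4](0) P2=[0,4,3,2,4,5](0)
Move 2: P1 pit5 -> P1=[5,3,2,5,3,0](1) P2=[1,5,4,2,4,5](0)
Move 3: P2 pit3 -> P1=[5,3,2,5,3,0](1) P2=[1,5,4,0,5,6](0)
Move 4: P2 pit2 -> P1=[5,3,2,5,3,0](1) P2=[1,5,0,1,6,7](1)
Move 5: P2 pit1 -> P1=[5,3,2,5,3,0](1) P2=[1,0,1,2,7,8](2)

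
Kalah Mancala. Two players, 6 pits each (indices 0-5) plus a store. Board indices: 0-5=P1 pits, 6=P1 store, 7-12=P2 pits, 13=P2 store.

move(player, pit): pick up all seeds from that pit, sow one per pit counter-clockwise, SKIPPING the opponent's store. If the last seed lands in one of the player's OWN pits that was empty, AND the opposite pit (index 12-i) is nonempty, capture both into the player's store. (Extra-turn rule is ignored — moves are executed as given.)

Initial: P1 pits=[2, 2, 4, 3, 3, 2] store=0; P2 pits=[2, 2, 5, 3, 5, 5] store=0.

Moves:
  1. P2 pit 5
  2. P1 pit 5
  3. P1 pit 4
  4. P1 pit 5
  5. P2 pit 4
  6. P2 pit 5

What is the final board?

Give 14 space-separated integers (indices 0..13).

Move 1: P2 pit5 -> P1=[3,3,5,4,3,2](0) P2=[2,2,5,3,5,0](1)
Move 2: P1 pit5 -> P1=[3,3,5,4,3,0](1) P2=[3,2,5,3,5,0](1)
Move 3: P1 pit4 -> P1=[3,3,5,4,0,1](2) P2=[4,2,5,3,5,0](1)
Move 4: P1 pit5 -> P1=[3,3,5,4,0,0](3) P2=[4,2,5,3,5,0](1)
Move 5: P2 pit4 -> P1=[4,4,6,4,0,0](3) P2=[4,2,5,3,0,1](2)
Move 6: P2 pit5 -> P1=[4,4,6,4,0,0](3) P2=[4,2,5,3,0,0](3)

Answer: 4 4 6 4 0 0 3 4 2 5 3 0 0 3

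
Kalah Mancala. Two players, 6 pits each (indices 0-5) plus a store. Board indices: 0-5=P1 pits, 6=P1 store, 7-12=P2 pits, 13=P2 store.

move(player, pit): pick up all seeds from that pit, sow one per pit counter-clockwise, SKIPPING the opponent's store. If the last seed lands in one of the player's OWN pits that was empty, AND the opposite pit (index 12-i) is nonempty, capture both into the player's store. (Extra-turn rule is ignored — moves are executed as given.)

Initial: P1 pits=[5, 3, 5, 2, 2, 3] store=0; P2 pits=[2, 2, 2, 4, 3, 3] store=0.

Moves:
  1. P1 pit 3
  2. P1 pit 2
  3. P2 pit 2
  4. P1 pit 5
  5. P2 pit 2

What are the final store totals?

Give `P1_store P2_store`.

Answer: 2 0

Derivation:
Move 1: P1 pit3 -> P1=[5,3,5,0,3,4](0) P2=[2,2,2,4,3,3](0)
Move 2: P1 pit2 -> P1=[5,3,0,1,4,5](1) P2=[3,2,2,4,3,3](0)
Move 3: P2 pit2 -> P1=[5,3,0,1,4,5](1) P2=[3,2,0,5,4,3](0)
Move 4: P1 pit5 -> P1=[5,3,0,1,4,0](2) P2=[4,3,1,6,4,3](0)
Move 5: P2 pit2 -> P1=[5,3,0,1,4,0](2) P2=[4,3,0,7,4,3](0)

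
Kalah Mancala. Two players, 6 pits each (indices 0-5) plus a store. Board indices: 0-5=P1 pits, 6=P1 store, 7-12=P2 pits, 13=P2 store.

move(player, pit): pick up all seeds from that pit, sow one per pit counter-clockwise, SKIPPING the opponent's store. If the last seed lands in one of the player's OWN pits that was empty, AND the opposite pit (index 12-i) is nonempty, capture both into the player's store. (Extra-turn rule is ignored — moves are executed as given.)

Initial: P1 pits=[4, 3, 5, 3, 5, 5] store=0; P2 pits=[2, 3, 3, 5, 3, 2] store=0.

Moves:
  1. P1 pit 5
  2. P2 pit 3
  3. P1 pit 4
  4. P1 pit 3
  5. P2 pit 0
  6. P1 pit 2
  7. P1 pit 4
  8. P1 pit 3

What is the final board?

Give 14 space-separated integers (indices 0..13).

Move 1: P1 pit5 -> P1=[4,3,5,3,5,0](1) P2=[3,4,4,6,3,2](0)
Move 2: P2 pit3 -> P1=[5,4,6,3,5,0](1) P2=[3,4,4,0,4,3](1)
Move 3: P1 pit4 -> P1=[5,4,6,3,0,1](2) P2=[4,5,5,0,4,3](1)
Move 4: P1 pit3 -> P1=[5,4,6,0,1,2](3) P2=[4,5,5,0,4,3](1)
Move 5: P2 pit0 -> P1=[5,4,6,0,1,2](3) P2=[0,6,6,1,5,3](1)
Move 6: P1 pit2 -> P1=[5,4,0,1,2,3](4) P2=[1,7,6,1,5,3](1)
Move 7: P1 pit4 -> P1=[5,4,0,1,0,4](5) P2=[1,7,6,1,5,3](1)
Move 8: P1 pit3 -> P1=[5,4,0,0,0,4](13) P2=[1,0,6,1,5,3](1)

Answer: 5 4 0 0 0 4 13 1 0 6 1 5 3 1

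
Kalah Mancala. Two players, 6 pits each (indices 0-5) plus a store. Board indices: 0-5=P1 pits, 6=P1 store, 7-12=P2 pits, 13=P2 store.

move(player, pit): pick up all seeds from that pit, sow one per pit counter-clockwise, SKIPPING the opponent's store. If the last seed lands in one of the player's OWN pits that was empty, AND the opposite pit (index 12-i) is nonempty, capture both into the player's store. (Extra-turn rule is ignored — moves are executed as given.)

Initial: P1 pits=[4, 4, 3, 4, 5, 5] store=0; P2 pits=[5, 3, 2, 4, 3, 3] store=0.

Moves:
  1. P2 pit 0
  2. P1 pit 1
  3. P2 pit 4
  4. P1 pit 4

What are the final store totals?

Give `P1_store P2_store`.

Answer: 1 1

Derivation:
Move 1: P2 pit0 -> P1=[4,4,3,4,5,5](0) P2=[0,4,3,5,4,4](0)
Move 2: P1 pit1 -> P1=[4,0,4,5,6,6](0) P2=[0,4,3,5,4,4](0)
Move 3: P2 pit4 -> P1=[5,1,4,5,6,6](0) P2=[0,4,3,5,0,5](1)
Move 4: P1 pit4 -> P1=[5,1,4,5,0,7](1) P2=[1,5,4,6,0,5](1)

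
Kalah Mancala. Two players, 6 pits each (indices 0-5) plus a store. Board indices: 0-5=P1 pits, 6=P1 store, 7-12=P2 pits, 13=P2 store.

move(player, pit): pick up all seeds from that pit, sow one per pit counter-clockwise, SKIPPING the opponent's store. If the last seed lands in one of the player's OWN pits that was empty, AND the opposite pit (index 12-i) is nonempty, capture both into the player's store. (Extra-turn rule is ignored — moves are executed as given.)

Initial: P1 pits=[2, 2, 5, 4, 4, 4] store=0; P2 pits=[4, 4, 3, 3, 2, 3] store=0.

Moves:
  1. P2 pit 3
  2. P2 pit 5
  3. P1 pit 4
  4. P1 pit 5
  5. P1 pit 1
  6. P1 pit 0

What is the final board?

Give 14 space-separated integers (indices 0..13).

Answer: 0 1 8 6 0 0 9 6 0 4 1 3 0 2

Derivation:
Move 1: P2 pit3 -> P1=[2,2,5,4,4,4](0) P2=[4,4,3,0,3,4](1)
Move 2: P2 pit5 -> P1=[3,3,6,4,4,4](0) P2=[4,4,3,0,3,0](2)
Move 3: P1 pit4 -> P1=[3,3,6,4,0,5](1) P2=[5,5,3,0,3,0](2)
Move 4: P1 pit5 -> P1=[3,3,6,4,0,0](2) P2=[6,6,4,1,3,0](2)
Move 5: P1 pit1 -> P1=[3,0,7,5,0,0](9) P2=[6,0,4,1,3,0](2)
Move 6: P1 pit0 -> P1=[0,1,8,6,0,0](9) P2=[6,0,4,1,3,0](2)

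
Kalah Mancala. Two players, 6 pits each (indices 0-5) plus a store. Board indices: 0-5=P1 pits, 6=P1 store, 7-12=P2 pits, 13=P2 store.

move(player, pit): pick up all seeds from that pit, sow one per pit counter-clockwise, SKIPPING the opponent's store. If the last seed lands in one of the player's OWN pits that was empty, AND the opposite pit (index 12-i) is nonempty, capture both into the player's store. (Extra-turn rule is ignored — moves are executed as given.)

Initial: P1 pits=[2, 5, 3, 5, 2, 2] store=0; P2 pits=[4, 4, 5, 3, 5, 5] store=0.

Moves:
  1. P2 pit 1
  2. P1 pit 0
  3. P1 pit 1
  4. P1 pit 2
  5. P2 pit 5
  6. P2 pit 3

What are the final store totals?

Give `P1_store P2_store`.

Move 1: P2 pit1 -> P1=[2,5,3,5,2,2](0) P2=[4,0,6,4,6,6](0)
Move 2: P1 pit0 -> P1=[0,6,4,5,2,2](0) P2=[4,0,6,4,6,6](0)
Move 3: P1 pit1 -> P1=[0,0,5,6,3,3](1) P2=[5,0,6,4,6,6](0)
Move 4: P1 pit2 -> P1=[0,0,0,7,4,4](2) P2=[6,0,6,4,6,6](0)
Move 5: P2 pit5 -> P1=[1,1,1,8,5,4](2) P2=[6,0,6,4,6,0](1)
Move 6: P2 pit3 -> P1=[2,1,1,8,5,4](2) P2=[6,0,6,0,7,1](2)

Answer: 2 2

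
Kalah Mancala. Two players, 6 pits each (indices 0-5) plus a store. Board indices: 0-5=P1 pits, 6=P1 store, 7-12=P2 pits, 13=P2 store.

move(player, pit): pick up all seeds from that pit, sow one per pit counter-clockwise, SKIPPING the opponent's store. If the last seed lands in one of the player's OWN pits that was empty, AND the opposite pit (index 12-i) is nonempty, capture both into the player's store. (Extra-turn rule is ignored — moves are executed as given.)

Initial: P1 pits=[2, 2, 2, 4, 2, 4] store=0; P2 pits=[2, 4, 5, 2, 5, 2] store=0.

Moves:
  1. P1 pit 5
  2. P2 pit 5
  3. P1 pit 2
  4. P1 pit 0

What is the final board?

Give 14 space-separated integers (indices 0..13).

Answer: 0 3 1 6 3 0 1 3 5 6 2 5 0 1

Derivation:
Move 1: P1 pit5 -> P1=[2,2,2,4,2,0](1) P2=[3,5,6,2,5,2](0)
Move 2: P2 pit5 -> P1=[3,2,2,4,2,0](1) P2=[3,5,6,2,5,0](1)
Move 3: P1 pit2 -> P1=[3,2,0,5,3,0](1) P2=[3,5,6,2,5,0](1)
Move 4: P1 pit0 -> P1=[0,3,1,6,3,0](1) P2=[3,5,6,2,5,0](1)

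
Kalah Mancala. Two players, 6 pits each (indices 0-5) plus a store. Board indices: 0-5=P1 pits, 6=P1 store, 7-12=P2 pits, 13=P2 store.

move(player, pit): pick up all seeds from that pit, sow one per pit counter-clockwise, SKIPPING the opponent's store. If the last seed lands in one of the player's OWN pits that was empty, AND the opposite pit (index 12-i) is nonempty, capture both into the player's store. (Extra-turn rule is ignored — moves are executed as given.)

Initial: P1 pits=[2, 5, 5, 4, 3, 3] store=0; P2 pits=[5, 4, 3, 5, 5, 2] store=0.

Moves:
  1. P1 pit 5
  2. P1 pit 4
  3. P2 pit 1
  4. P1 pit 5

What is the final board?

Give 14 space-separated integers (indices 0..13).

Answer: 2 5 5 4 0 0 3 7 0 4 6 6 3 1

Derivation:
Move 1: P1 pit5 -> P1=[2,5,5,4,3,0](1) P2=[6,5,3,5,5,2](0)
Move 2: P1 pit4 -> P1=[2,5,5,4,0,1](2) P2=[7,5,3,5,5,2](0)
Move 3: P2 pit1 -> P1=[2,5,5,4,0,1](2) P2=[7,0,4,6,6,3](1)
Move 4: P1 pit5 -> P1=[2,5,5,4,0,0](3) P2=[7,0,4,6,6,3](1)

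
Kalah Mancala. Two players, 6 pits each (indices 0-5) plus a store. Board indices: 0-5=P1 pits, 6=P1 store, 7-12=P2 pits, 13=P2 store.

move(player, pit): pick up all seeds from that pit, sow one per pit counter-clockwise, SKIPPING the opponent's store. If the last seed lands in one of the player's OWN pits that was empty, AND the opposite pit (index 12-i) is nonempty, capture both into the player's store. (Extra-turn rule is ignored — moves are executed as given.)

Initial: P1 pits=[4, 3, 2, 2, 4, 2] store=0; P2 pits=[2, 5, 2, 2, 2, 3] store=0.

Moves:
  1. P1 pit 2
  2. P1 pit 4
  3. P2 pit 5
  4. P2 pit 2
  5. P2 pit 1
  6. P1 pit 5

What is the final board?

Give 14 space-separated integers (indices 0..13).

Answer: 1 4 0 3 0 0 2 4 1 1 4 4 1 8

Derivation:
Move 1: P1 pit2 -> P1=[4,3,0,3,5,2](0) P2=[2,5,2,2,2,3](0)
Move 2: P1 pit4 -> P1=[4,3,0,3,0,3](1) P2=[3,6,3,2,2,3](0)
Move 3: P2 pit5 -> P1=[5,4,0,3,0,3](1) P2=[3,6,3,2,2,0](1)
Move 4: P2 pit2 -> P1=[0,4,0,3,0,3](1) P2=[3,6,0,3,3,0](7)
Move 5: P2 pit1 -> P1=[1,4,0,3,0,3](1) P2=[3,0,1,4,4,1](8)
Move 6: P1 pit5 -> P1=[1,4,0,3,0,0](2) P2=[4,1,1,4,4,1](8)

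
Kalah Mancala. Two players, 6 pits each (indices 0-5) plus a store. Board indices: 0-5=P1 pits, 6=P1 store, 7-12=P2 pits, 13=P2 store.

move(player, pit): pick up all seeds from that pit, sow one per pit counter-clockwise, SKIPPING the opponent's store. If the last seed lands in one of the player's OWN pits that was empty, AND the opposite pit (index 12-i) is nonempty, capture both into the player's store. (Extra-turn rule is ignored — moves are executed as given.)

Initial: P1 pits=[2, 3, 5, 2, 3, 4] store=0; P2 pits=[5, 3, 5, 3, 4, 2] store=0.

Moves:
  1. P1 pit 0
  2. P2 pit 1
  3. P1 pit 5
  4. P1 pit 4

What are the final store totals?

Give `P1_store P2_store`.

Answer: 2 0

Derivation:
Move 1: P1 pit0 -> P1=[0,4,6,2,3,4](0) P2=[5,3,5,3,4,2](0)
Move 2: P2 pit1 -> P1=[0,4,6,2,3,4](0) P2=[5,0,6,4,5,2](0)
Move 3: P1 pit5 -> P1=[0,4,6,2,3,0](1) P2=[6,1,7,4,5,2](0)
Move 4: P1 pit4 -> P1=[0,4,6,2,0,1](2) P2=[7,1,7,4,5,2](0)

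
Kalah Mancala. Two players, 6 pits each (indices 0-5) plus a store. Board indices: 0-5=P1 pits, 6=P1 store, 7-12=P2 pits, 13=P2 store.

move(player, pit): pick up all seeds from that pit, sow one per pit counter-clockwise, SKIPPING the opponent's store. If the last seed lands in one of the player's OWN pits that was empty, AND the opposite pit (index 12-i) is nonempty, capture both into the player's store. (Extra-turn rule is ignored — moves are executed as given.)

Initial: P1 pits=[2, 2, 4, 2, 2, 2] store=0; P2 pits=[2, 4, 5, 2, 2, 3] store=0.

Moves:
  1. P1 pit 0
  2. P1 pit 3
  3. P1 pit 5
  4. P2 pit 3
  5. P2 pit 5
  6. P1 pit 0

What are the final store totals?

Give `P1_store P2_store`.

Answer: 1 1

Derivation:
Move 1: P1 pit0 -> P1=[0,3,5,2,2,2](0) P2=[2,4,5,2,2,3](0)
Move 2: P1 pit3 -> P1=[0,3,5,0,3,3](0) P2=[2,4,5,2,2,3](0)
Move 3: P1 pit5 -> P1=[0,3,5,0,3,0](1) P2=[3,5,5,2,2,3](0)
Move 4: P2 pit3 -> P1=[0,3,5,0,3,0](1) P2=[3,5,5,0,3,4](0)
Move 5: P2 pit5 -> P1=[1,4,6,0,3,0](1) P2=[3,5,5,0,3,0](1)
Move 6: P1 pit0 -> P1=[0,5,6,0,3,0](1) P2=[3,5,5,0,3,0](1)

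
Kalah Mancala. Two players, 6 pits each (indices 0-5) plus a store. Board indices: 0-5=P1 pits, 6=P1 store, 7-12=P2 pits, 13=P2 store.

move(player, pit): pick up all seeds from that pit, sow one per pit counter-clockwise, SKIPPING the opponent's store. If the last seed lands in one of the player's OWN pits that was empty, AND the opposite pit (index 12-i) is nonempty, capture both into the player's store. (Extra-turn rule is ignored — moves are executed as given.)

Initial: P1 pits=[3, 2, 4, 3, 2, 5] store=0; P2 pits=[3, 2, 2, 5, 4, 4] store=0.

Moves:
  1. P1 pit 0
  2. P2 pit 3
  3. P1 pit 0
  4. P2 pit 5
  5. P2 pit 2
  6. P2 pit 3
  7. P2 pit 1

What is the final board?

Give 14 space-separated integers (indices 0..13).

Move 1: P1 pit0 -> P1=[0,3,5,4,2,5](0) P2=[3,2,2,5,4,4](0)
Move 2: P2 pit3 -> P1=[1,4,5,4,2,5](0) P2=[3,2,2,0,5,5](1)
Move 3: P1 pit0 -> P1=[0,5,5,4,2,5](0) P2=[3,2,2,0,5,5](1)
Move 4: P2 pit5 -> P1=[1,6,6,5,2,5](0) P2=[3,2,2,0,5,0](2)
Move 5: P2 pit2 -> P1=[1,6,6,5,2,5](0) P2=[3,2,0,1,6,0](2)
Move 6: P2 pit3 -> P1=[1,6,6,5,2,5](0) P2=[3,2,0,0,7,0](2)
Move 7: P2 pit1 -> P1=[1,6,0,5,2,5](0) P2=[3,0,1,0,7,0](9)

Answer: 1 6 0 5 2 5 0 3 0 1 0 7 0 9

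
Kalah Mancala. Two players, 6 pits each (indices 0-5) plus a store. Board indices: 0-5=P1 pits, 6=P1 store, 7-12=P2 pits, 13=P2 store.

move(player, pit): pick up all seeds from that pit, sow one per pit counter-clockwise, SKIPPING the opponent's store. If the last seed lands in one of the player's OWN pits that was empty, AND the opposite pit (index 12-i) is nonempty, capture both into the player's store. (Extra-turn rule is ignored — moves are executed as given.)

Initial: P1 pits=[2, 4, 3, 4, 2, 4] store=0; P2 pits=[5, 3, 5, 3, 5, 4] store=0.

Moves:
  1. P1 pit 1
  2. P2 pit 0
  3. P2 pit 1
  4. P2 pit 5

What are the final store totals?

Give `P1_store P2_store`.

Answer: 0 1

Derivation:
Move 1: P1 pit1 -> P1=[2,0,4,5,3,5](0) P2=[5,3,5,3,5,4](0)
Move 2: P2 pit0 -> P1=[2,0,4,5,3,5](0) P2=[0,4,6,4,6,5](0)
Move 3: P2 pit1 -> P1=[2,0,4,5,3,5](0) P2=[0,0,7,5,7,6](0)
Move 4: P2 pit5 -> P1=[3,1,5,6,4,5](0) P2=[0,0,7,5,7,0](1)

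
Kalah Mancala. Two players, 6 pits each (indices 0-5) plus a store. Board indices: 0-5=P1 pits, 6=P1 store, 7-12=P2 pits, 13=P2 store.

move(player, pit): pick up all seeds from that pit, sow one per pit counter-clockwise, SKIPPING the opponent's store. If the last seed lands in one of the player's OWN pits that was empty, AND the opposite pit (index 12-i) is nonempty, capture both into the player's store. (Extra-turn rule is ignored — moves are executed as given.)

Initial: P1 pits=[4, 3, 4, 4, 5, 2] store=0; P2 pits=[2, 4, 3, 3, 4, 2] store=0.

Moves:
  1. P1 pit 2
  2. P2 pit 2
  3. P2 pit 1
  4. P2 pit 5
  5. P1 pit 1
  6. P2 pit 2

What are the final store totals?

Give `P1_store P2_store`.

Move 1: P1 pit2 -> P1=[4,3,0,5,6,3](1) P2=[2,4,3,3,4,2](0)
Move 2: P2 pit2 -> P1=[4,3,0,5,6,3](1) P2=[2,4,0,4,5,3](0)
Move 3: P2 pit1 -> P1=[4,3,0,5,6,3](1) P2=[2,0,1,5,6,4](0)
Move 4: P2 pit5 -> P1=[5,4,1,5,6,3](1) P2=[2,0,1,5,6,0](1)
Move 5: P1 pit1 -> P1=[5,0,2,6,7,4](1) P2=[2,0,1,5,6,0](1)
Move 6: P2 pit2 -> P1=[5,0,2,6,7,4](1) P2=[2,0,0,6,6,0](1)

Answer: 1 1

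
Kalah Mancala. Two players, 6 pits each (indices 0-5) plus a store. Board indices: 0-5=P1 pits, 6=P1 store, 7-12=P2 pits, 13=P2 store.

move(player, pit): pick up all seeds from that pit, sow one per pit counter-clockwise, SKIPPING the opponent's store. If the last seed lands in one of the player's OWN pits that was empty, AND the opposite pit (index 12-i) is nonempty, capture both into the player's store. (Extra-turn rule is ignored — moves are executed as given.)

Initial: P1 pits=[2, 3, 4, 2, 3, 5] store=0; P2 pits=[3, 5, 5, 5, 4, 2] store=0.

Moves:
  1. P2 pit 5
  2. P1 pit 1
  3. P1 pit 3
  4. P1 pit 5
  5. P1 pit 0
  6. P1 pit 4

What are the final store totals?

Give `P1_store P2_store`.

Answer: 10 1

Derivation:
Move 1: P2 pit5 -> P1=[3,3,4,2,3,5](0) P2=[3,5,5,5,4,0](1)
Move 2: P1 pit1 -> P1=[3,0,5,3,4,5](0) P2=[3,5,5,5,4,0](1)
Move 3: P1 pit3 -> P1=[3,0,5,0,5,6](1) P2=[3,5,5,5,4,0](1)
Move 4: P1 pit5 -> P1=[3,0,5,0,5,0](2) P2=[4,6,6,6,5,0](1)
Move 5: P1 pit0 -> P1=[0,1,6,0,5,0](9) P2=[4,6,0,6,5,0](1)
Move 6: P1 pit4 -> P1=[0,1,6,0,0,1](10) P2=[5,7,1,6,5,0](1)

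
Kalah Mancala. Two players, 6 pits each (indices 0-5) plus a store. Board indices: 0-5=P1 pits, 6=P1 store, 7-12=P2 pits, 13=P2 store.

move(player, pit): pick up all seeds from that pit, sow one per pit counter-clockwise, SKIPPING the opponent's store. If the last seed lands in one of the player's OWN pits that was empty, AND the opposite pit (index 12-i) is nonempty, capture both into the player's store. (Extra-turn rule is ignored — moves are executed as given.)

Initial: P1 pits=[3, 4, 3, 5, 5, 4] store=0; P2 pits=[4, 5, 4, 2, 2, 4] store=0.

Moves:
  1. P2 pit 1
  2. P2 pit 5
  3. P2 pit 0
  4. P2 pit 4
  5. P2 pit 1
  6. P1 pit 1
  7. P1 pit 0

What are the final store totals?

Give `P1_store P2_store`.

Move 1: P2 pit1 -> P1=[3,4,3,5,5,4](0) P2=[4,0,5,3,3,5](1)
Move 2: P2 pit5 -> P1=[4,5,4,6,5,4](0) P2=[4,0,5,3,3,0](2)
Move 3: P2 pit0 -> P1=[4,5,4,6,5,4](0) P2=[0,1,6,4,4,0](2)
Move 4: P2 pit4 -> P1=[5,6,4,6,5,4](0) P2=[0,1,6,4,0,1](3)
Move 5: P2 pit1 -> P1=[5,6,4,6,5,4](0) P2=[0,0,7,4,0,1](3)
Move 6: P1 pit1 -> P1=[5,0,5,7,6,5](1) P2=[1,0,7,4,0,1](3)
Move 7: P1 pit0 -> P1=[0,1,6,8,7,6](1) P2=[1,0,7,4,0,1](3)

Answer: 1 3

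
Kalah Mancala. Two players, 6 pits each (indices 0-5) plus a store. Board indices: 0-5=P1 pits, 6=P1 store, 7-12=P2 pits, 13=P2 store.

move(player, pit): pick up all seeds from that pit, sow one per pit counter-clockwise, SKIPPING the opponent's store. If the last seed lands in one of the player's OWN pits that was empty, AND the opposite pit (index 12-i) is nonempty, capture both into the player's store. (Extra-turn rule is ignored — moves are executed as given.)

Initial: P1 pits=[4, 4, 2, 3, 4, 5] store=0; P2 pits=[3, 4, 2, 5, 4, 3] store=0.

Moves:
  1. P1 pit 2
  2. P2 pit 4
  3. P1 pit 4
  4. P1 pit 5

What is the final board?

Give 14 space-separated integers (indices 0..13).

Move 1: P1 pit2 -> P1=[4,4,0,4,5,5](0) P2=[3,4,2,5,4,3](0)
Move 2: P2 pit4 -> P1=[5,5,0,4,5,5](0) P2=[3,4,2,5,0,4](1)
Move 3: P1 pit4 -> P1=[5,5,0,4,0,6](1) P2=[4,5,3,5,0,4](1)
Move 4: P1 pit5 -> P1=[5,5,0,4,0,0](2) P2=[5,6,4,6,1,4](1)

Answer: 5 5 0 4 0 0 2 5 6 4 6 1 4 1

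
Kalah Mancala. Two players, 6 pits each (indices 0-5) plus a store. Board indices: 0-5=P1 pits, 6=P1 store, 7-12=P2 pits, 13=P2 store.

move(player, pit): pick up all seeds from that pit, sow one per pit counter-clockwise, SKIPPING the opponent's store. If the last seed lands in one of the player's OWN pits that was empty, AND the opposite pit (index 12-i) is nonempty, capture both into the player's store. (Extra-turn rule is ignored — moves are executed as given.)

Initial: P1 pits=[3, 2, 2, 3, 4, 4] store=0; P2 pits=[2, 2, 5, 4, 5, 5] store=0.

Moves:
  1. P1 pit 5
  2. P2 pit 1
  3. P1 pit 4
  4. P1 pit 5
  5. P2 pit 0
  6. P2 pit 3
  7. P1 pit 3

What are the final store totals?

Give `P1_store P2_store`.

Move 1: P1 pit5 -> P1=[3,2,2,3,4,0](1) P2=[3,3,6,4,5,5](0)
Move 2: P2 pit1 -> P1=[3,2,2,3,4,0](1) P2=[3,0,7,5,6,5](0)
Move 3: P1 pit4 -> P1=[3,2,2,3,0,1](2) P2=[4,1,7,5,6,5](0)
Move 4: P1 pit5 -> P1=[3,2,2,3,0,0](3) P2=[4,1,7,5,6,5](0)
Move 5: P2 pit0 -> P1=[3,2,2,3,0,0](3) P2=[0,2,8,6,7,5](0)
Move 6: P2 pit3 -> P1=[4,3,3,3,0,0](3) P2=[0,2,8,0,8,6](1)
Move 7: P1 pit3 -> P1=[4,3,3,0,1,1](4) P2=[0,2,8,0,8,6](1)

Answer: 4 1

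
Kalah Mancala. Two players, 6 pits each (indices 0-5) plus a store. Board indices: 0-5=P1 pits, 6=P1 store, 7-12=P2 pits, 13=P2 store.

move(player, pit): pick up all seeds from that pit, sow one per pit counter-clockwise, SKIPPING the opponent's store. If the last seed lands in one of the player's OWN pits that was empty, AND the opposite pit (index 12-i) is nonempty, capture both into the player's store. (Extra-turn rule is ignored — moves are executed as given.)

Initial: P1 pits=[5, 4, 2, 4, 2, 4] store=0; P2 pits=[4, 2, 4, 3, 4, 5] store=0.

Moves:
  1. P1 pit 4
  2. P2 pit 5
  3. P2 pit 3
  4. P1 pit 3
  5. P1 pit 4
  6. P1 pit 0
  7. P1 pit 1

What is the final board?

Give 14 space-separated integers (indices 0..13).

Answer: 0 0 5 2 2 9 4 6 3 4 0 5 1 2

Derivation:
Move 1: P1 pit4 -> P1=[5,4,2,4,0,5](1) P2=[4,2,4,3,4,5](0)
Move 2: P2 pit5 -> P1=[6,5,3,5,0,5](1) P2=[4,2,4,3,4,0](1)
Move 3: P2 pit3 -> P1=[6,5,3,5,0,5](1) P2=[4,2,4,0,5,1](2)
Move 4: P1 pit3 -> P1=[6,5,3,0,1,6](2) P2=[5,3,4,0,5,1](2)
Move 5: P1 pit4 -> P1=[6,5,3,0,0,7](2) P2=[5,3,4,0,5,1](2)
Move 6: P1 pit0 -> P1=[0,6,4,1,1,8](3) P2=[5,3,4,0,5,1](2)
Move 7: P1 pit1 -> P1=[0,0,5,2,2,9](4) P2=[6,3,4,0,5,1](2)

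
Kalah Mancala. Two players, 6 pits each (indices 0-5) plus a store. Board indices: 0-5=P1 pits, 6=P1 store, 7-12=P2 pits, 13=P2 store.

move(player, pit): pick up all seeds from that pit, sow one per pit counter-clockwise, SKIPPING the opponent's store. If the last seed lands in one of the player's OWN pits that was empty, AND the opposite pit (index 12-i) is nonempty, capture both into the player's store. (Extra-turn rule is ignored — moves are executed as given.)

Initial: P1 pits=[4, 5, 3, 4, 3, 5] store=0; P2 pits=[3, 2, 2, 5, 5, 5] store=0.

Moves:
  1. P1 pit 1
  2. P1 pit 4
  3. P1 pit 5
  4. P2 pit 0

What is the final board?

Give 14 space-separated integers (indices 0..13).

Move 1: P1 pit1 -> P1=[4,0,4,5,4,6](1) P2=[3,2,2,5,5,5](0)
Move 2: P1 pit4 -> P1=[4,0,4,5,0,7](2) P2=[4,3,2,5,5,5](0)
Move 3: P1 pit5 -> P1=[4,0,4,5,0,0](3) P2=[5,4,3,6,6,6](0)
Move 4: P2 pit0 -> P1=[4,0,4,5,0,0](3) P2=[0,5,4,7,7,7](0)

Answer: 4 0 4 5 0 0 3 0 5 4 7 7 7 0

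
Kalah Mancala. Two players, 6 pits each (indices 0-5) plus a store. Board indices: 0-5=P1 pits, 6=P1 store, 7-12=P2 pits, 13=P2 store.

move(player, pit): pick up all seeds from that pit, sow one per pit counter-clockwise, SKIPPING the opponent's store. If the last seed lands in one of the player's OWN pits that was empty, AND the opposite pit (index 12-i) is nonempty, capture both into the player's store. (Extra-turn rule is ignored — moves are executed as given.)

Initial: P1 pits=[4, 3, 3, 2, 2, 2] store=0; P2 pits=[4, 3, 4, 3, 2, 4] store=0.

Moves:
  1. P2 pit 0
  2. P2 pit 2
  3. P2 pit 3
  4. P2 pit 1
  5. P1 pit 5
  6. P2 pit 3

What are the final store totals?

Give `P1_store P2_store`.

Move 1: P2 pit0 -> P1=[4,3,3,2,2,2](0) P2=[0,4,5,4,3,4](0)
Move 2: P2 pit2 -> P1=[5,3,3,2,2,2](0) P2=[0,4,0,5,4,5](1)
Move 3: P2 pit3 -> P1=[6,4,3,2,2,2](0) P2=[0,4,0,0,5,6](2)
Move 4: P2 pit1 -> P1=[6,4,3,2,2,2](0) P2=[0,0,1,1,6,7](2)
Move 5: P1 pit5 -> P1=[6,4,3,2,2,0](1) P2=[1,0,1,1,6,7](2)
Move 6: P2 pit3 -> P1=[6,4,3,2,2,0](1) P2=[1,0,1,0,7,7](2)

Answer: 1 2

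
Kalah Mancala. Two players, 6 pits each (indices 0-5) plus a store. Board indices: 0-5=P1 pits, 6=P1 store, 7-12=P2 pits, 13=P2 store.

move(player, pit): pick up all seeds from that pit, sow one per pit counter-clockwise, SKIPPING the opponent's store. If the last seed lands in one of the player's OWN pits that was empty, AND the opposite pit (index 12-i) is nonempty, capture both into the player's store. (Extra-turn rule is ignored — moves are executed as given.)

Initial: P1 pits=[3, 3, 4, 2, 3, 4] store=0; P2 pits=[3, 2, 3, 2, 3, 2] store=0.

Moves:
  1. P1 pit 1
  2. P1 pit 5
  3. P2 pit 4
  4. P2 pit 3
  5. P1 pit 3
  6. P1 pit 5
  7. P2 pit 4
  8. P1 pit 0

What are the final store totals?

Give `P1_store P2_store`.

Move 1: P1 pit1 -> P1=[3,0,5,3,4,4](0) P2=[3,2,3,2,3,2](0)
Move 2: P1 pit5 -> P1=[3,0,5,3,4,0](1) P2=[4,3,4,2,3,2](0)
Move 3: P2 pit4 -> P1=[4,0,5,3,4,0](1) P2=[4,3,4,2,0,3](1)
Move 4: P2 pit3 -> P1=[4,0,5,3,4,0](1) P2=[4,3,4,0,1,4](1)
Move 5: P1 pit3 -> P1=[4,0,5,0,5,1](2) P2=[4,3,4,0,1,4](1)
Move 6: P1 pit5 -> P1=[4,0,5,0,5,0](3) P2=[4,3,4,0,1,4](1)
Move 7: P2 pit4 -> P1=[4,0,5,0,5,0](3) P2=[4,3,4,0,0,5](1)
Move 8: P1 pit0 -> P1=[0,1,6,1,6,0](3) P2=[4,3,4,0,0,5](1)

Answer: 3 1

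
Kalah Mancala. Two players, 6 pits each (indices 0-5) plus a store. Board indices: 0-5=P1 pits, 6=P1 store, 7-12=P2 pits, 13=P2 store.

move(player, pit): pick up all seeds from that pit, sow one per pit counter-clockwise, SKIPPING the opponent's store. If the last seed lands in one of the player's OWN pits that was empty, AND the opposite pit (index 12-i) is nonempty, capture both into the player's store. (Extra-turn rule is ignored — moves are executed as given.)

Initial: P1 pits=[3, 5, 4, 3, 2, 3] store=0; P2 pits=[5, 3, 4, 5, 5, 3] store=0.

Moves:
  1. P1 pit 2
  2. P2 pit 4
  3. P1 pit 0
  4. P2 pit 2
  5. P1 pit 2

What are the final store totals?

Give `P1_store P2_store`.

Answer: 1 2

Derivation:
Move 1: P1 pit2 -> P1=[3,5,0,4,3,4](1) P2=[5,3,4,5,5,3](0)
Move 2: P2 pit4 -> P1=[4,6,1,4,3,4](1) P2=[5,3,4,5,0,4](1)
Move 3: P1 pit0 -> P1=[0,7,2,5,4,4](1) P2=[5,3,4,5,0,4](1)
Move 4: P2 pit2 -> P1=[0,7,2,5,4,4](1) P2=[5,3,0,6,1,5](2)
Move 5: P1 pit2 -> P1=[0,7,0,6,5,4](1) P2=[5,3,0,6,1,5](2)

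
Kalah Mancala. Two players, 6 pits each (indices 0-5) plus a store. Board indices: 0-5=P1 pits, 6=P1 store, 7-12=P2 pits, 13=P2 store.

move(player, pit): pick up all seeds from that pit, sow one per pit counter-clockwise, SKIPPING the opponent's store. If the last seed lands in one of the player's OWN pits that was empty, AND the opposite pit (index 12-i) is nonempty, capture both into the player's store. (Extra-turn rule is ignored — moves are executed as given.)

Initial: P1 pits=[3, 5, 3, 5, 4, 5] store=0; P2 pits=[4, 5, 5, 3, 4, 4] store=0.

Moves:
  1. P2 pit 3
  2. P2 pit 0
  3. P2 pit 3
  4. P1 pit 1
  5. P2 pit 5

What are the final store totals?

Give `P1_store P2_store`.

Move 1: P2 pit3 -> P1=[3,5,3,5,4,5](0) P2=[4,5,5,0,5,5](1)
Move 2: P2 pit0 -> P1=[3,5,3,5,4,5](0) P2=[0,6,6,1,6,5](1)
Move 3: P2 pit3 -> P1=[3,5,3,5,4,5](0) P2=[0,6,6,0,7,5](1)
Move 4: P1 pit1 -> P1=[3,0,4,6,5,6](1) P2=[0,6,6,0,7,5](1)
Move 5: P2 pit5 -> P1=[4,1,5,7,5,6](1) P2=[0,6,6,0,7,0](2)

Answer: 1 2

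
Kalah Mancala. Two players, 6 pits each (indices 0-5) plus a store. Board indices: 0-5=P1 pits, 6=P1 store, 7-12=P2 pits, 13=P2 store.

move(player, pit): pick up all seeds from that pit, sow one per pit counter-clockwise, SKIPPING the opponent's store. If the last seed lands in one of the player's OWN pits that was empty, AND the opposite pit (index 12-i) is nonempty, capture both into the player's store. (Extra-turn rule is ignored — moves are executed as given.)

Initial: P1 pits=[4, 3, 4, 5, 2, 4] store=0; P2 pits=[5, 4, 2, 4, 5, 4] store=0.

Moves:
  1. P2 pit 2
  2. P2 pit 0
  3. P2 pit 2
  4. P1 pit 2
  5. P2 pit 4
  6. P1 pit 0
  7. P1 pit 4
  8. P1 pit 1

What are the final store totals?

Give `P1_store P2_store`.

Move 1: P2 pit2 -> P1=[4,3,4,5,2,4](0) P2=[5,4,0,5,6,4](0)
Move 2: P2 pit0 -> P1=[4,3,4,5,2,4](0) P2=[0,5,1,6,7,5](0)
Move 3: P2 pit2 -> P1=[4,3,4,5,2,4](0) P2=[0,5,0,7,7,5](0)
Move 4: P1 pit2 -> P1=[4,3,0,6,3,5](1) P2=[0,5,0,7,7,5](0)
Move 5: P2 pit4 -> P1=[5,4,1,7,4,5](1) P2=[0,5,0,7,0,6](1)
Move 6: P1 pit0 -> P1=[0,5,2,8,5,6](1) P2=[0,5,0,7,0,6](1)
Move 7: P1 pit4 -> P1=[0,5,2,8,0,7](2) P2=[1,6,1,7,0,6](1)
Move 8: P1 pit1 -> P1=[0,0,3,9,1,8](3) P2=[1,6,1,7,0,6](1)

Answer: 3 1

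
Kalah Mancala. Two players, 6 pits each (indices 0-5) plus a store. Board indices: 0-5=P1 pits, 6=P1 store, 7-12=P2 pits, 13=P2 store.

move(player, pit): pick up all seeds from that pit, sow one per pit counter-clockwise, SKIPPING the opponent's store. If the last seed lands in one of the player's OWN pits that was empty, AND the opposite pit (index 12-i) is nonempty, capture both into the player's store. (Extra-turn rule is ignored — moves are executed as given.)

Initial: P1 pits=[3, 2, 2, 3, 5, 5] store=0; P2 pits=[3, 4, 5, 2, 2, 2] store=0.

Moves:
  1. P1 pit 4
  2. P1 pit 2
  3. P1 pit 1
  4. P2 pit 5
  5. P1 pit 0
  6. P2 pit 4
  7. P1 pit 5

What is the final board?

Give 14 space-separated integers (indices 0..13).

Answer: 0 1 2 6 1 0 8 5 1 7 3 1 1 2

Derivation:
Move 1: P1 pit4 -> P1=[3,2,2,3,0,6](1) P2=[4,5,6,2,2,2](0)
Move 2: P1 pit2 -> P1=[3,2,0,4,0,6](7) P2=[4,0,6,2,2,2](0)
Move 3: P1 pit1 -> P1=[3,0,1,5,0,6](7) P2=[4,0,6,2,2,2](0)
Move 4: P2 pit5 -> P1=[4,0,1,5,0,6](7) P2=[4,0,6,2,2,0](1)
Move 5: P1 pit0 -> P1=[0,1,2,6,1,6](7) P2=[4,0,6,2,2,0](1)
Move 6: P2 pit4 -> P1=[0,1,2,6,1,6](7) P2=[4,0,6,2,0,1](2)
Move 7: P1 pit5 -> P1=[0,1,2,6,1,0](8) P2=[5,1,7,3,1,1](2)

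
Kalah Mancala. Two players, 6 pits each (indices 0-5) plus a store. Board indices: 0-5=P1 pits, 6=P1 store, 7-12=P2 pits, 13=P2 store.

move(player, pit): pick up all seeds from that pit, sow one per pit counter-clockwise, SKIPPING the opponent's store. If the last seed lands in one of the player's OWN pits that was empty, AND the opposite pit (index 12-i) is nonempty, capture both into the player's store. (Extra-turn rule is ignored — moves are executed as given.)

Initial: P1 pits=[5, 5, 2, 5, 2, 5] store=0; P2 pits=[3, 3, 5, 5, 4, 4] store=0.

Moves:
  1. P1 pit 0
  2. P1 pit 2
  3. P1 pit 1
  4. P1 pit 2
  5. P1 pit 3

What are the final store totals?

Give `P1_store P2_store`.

Answer: 2 0

Derivation:
Move 1: P1 pit0 -> P1=[0,6,3,6,3,6](0) P2=[3,3,5,5,4,4](0)
Move 2: P1 pit2 -> P1=[0,6,0,7,4,7](0) P2=[3,3,5,5,4,4](0)
Move 3: P1 pit1 -> P1=[0,0,1,8,5,8](1) P2=[4,3,5,5,4,4](0)
Move 4: P1 pit2 -> P1=[0,0,0,9,5,8](1) P2=[4,3,5,5,4,4](0)
Move 5: P1 pit3 -> P1=[0,0,0,0,6,9](2) P2=[5,4,6,6,5,5](0)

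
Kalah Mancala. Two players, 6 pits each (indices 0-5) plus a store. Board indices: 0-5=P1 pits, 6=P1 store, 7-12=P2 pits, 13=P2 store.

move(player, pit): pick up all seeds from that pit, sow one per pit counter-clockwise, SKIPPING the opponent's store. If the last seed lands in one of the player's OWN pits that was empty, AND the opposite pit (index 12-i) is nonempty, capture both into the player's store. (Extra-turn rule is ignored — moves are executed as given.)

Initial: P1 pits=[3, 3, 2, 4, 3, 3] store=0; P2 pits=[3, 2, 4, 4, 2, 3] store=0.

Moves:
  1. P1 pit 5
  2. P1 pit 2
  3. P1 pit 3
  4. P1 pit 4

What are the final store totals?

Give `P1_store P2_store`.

Answer: 3 0

Derivation:
Move 1: P1 pit5 -> P1=[3,3,2,4,3,0](1) P2=[4,3,4,4,2,3](0)
Move 2: P1 pit2 -> P1=[3,3,0,5,4,0](1) P2=[4,3,4,4,2,3](0)
Move 3: P1 pit3 -> P1=[3,3,0,0,5,1](2) P2=[5,4,4,4,2,3](0)
Move 4: P1 pit4 -> P1=[3,3,0,0,0,2](3) P2=[6,5,5,4,2,3](0)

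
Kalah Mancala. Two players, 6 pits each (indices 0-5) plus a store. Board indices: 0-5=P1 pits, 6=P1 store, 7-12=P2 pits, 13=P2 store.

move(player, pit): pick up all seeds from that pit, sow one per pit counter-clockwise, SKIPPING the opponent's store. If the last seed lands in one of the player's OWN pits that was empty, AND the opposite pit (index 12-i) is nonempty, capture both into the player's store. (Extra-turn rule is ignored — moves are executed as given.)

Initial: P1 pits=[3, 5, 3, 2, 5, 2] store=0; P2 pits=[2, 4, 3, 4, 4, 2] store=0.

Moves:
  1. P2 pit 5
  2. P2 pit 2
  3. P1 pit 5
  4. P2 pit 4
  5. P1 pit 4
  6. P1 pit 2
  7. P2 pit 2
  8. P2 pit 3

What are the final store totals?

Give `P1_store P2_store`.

Answer: 3 8

Derivation:
Move 1: P2 pit5 -> P1=[4,5,3,2,5,2](0) P2=[2,4,3,4,4,0](1)
Move 2: P2 pit2 -> P1=[0,5,3,2,5,2](0) P2=[2,4,0,5,5,0](6)
Move 3: P1 pit5 -> P1=[0,5,3,2,5,0](1) P2=[3,4,0,5,5,0](6)
Move 4: P2 pit4 -> P1=[1,6,4,2,5,0](1) P2=[3,4,0,5,0,1](7)
Move 5: P1 pit4 -> P1=[1,6,4,2,0,1](2) P2=[4,5,1,5,0,1](7)
Move 6: P1 pit2 -> P1=[1,6,0,3,1,2](3) P2=[4,5,1,5,0,1](7)
Move 7: P2 pit2 -> P1=[1,6,0,3,1,2](3) P2=[4,5,0,6,0,1](7)
Move 8: P2 pit3 -> P1=[2,7,1,3,1,2](3) P2=[4,5,0,0,1,2](8)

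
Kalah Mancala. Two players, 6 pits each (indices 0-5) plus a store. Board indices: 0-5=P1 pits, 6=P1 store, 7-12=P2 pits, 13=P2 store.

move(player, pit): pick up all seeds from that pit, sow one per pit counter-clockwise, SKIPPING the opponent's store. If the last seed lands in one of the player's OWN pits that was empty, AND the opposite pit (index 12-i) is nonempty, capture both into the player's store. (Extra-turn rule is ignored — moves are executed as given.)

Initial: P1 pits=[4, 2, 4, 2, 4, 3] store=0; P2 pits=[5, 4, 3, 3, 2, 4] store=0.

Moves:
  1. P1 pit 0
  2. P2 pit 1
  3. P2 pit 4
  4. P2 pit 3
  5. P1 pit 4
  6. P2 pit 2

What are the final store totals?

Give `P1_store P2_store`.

Answer: 1 3

Derivation:
Move 1: P1 pit0 -> P1=[0,3,5,3,5,3](0) P2=[5,4,3,3,2,4](0)
Move 2: P2 pit1 -> P1=[0,3,5,3,5,3](0) P2=[5,0,4,4,3,5](0)
Move 3: P2 pit4 -> P1=[1,3,5,3,5,3](0) P2=[5,0,4,4,0,6](1)
Move 4: P2 pit3 -> P1=[2,3,5,3,5,3](0) P2=[5,0,4,0,1,7](2)
Move 5: P1 pit4 -> P1=[2,3,5,3,0,4](1) P2=[6,1,5,0,1,7](2)
Move 6: P2 pit2 -> P1=[3,3,5,3,0,4](1) P2=[6,1,0,1,2,8](3)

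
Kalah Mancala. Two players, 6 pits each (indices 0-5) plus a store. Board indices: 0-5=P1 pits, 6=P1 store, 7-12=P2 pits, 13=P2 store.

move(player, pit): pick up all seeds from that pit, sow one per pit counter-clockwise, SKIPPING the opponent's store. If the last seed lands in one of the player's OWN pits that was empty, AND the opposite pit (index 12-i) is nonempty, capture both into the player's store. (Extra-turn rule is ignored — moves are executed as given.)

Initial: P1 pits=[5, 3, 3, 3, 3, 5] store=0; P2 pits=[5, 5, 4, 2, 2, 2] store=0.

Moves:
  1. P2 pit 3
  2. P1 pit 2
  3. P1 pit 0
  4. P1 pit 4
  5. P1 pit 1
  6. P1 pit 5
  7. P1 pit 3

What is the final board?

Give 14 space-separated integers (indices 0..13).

Move 1: P2 pit3 -> P1=[5,3,3,3,3,5](0) P2=[5,5,4,0,3,3](0)
Move 2: P1 pit2 -> P1=[5,3,0,4,4,6](0) P2=[5,5,4,0,3,3](0)
Move 3: P1 pit0 -> P1=[0,4,1,5,5,7](0) P2=[5,5,4,0,3,3](0)
Move 4: P1 pit4 -> P1=[0,4,1,5,0,8](1) P2=[6,6,5,0,3,3](0)
Move 5: P1 pit1 -> P1=[0,0,2,6,1,9](1) P2=[6,6,5,0,3,3](0)
Move 6: P1 pit5 -> P1=[1,0,2,6,1,0](7) P2=[7,7,6,1,0,4](0)
Move 7: P1 pit3 -> P1=[1,0,2,0,2,1](8) P2=[8,8,7,1,0,4](0)

Answer: 1 0 2 0 2 1 8 8 8 7 1 0 4 0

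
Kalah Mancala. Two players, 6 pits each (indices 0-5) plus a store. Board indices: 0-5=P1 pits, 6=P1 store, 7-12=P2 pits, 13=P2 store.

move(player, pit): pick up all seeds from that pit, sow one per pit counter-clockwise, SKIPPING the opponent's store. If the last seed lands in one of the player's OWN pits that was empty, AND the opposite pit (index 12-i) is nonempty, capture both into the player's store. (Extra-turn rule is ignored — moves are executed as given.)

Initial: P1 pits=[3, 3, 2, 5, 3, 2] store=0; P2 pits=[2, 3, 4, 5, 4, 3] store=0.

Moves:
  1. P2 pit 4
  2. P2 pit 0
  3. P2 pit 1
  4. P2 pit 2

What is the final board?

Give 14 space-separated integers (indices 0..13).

Answer: 5 5 2 5 3 2 0 0 0 0 7 2 6 2

Derivation:
Move 1: P2 pit4 -> P1=[4,4,2,5,3,2](0) P2=[2,3,4,5,0,4](1)
Move 2: P2 pit0 -> P1=[4,4,2,5,3,2](0) P2=[0,4,5,5,0,4](1)
Move 3: P2 pit1 -> P1=[4,4,2,5,3,2](0) P2=[0,0,6,6,1,5](1)
Move 4: P2 pit2 -> P1=[5,5,2,5,3,2](0) P2=[0,0,0,7,2,6](2)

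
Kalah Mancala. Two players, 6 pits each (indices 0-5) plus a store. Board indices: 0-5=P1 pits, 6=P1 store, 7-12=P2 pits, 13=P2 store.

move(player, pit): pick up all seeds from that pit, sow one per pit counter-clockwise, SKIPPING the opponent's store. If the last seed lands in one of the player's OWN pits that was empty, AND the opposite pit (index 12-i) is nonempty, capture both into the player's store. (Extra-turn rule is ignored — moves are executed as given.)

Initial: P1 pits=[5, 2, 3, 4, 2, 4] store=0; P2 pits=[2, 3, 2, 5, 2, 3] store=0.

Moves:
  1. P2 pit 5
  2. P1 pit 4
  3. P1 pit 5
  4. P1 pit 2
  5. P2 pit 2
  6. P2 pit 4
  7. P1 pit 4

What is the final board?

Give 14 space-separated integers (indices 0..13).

Answer: 1 3 0 5 0 1 6 0 4 0 7 0 1 9

Derivation:
Move 1: P2 pit5 -> P1=[6,3,3,4,2,4](0) P2=[2,3,2,5,2,0](1)
Move 2: P1 pit4 -> P1=[6,3,3,4,0,5](1) P2=[2,3,2,5,2,0](1)
Move 3: P1 pit5 -> P1=[6,3,3,4,0,0](2) P2=[3,4,3,6,2,0](1)
Move 4: P1 pit2 -> P1=[6,3,0,5,1,0](6) P2=[0,4,3,6,2,0](1)
Move 5: P2 pit2 -> P1=[0,3,0,5,1,0](6) P2=[0,4,0,7,3,0](8)
Move 6: P2 pit4 -> P1=[1,3,0,5,1,0](6) P2=[0,4,0,7,0,1](9)
Move 7: P1 pit4 -> P1=[1,3,0,5,0,1](6) P2=[0,4,0,7,0,1](9)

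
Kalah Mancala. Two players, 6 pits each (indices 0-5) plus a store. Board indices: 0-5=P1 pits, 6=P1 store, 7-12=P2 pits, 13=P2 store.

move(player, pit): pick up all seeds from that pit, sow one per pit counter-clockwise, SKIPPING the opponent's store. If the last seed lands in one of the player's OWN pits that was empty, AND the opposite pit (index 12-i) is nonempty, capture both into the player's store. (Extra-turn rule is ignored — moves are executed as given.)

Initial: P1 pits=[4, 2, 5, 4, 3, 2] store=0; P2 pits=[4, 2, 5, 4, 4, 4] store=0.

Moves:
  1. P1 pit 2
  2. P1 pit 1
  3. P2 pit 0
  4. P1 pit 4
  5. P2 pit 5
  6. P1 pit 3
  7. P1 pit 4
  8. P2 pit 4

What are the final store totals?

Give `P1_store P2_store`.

Answer: 3 2

Derivation:
Move 1: P1 pit2 -> P1=[4,2,0,5,4,3](1) P2=[5,2,5,4,4,4](0)
Move 2: P1 pit1 -> P1=[4,0,1,6,4,3](1) P2=[5,2,5,4,4,4](0)
Move 3: P2 pit0 -> P1=[4,0,1,6,4,3](1) P2=[0,3,6,5,5,5](0)
Move 4: P1 pit4 -> P1=[4,0,1,6,0,4](2) P2=[1,4,6,5,5,5](0)
Move 5: P2 pit5 -> P1=[5,1,2,7,0,4](2) P2=[1,4,6,5,5,0](1)
Move 6: P1 pit3 -> P1=[5,1,2,0,1,5](3) P2=[2,5,7,6,5,0](1)
Move 7: P1 pit4 -> P1=[5,1,2,0,0,6](3) P2=[2,5,7,6,5,0](1)
Move 8: P2 pit4 -> P1=[6,2,3,0,0,6](3) P2=[2,5,7,6,0,1](2)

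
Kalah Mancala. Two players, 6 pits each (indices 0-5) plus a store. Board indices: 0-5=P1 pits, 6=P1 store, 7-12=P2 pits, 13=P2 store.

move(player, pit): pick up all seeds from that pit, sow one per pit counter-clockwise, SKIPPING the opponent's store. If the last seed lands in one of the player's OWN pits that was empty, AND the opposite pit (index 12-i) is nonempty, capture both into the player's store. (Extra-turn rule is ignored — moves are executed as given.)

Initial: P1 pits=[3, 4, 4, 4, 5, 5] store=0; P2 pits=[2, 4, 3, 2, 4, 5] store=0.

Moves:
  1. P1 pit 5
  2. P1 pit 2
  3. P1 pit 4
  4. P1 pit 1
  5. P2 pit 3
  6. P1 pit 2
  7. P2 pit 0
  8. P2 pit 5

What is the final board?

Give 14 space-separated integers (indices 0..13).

Move 1: P1 pit5 -> P1=[3,4,4,4,5,0](1) P2=[3,5,4,3,4,5](0)
Move 2: P1 pit2 -> P1=[3,4,0,5,6,1](2) P2=[3,5,4,3,4,5](0)
Move 3: P1 pit4 -> P1=[3,4,0,5,0,2](3) P2=[4,6,5,4,4,5](0)
Move 4: P1 pit1 -> P1=[3,0,1,6,1,3](3) P2=[4,6,5,4,4,5](0)
Move 5: P2 pit3 -> P1=[4,0,1,6,1,3](3) P2=[4,6,5,0,5,6](1)
Move 6: P1 pit2 -> P1=[4,0,0,7,1,3](3) P2=[4,6,5,0,5,6](1)
Move 7: P2 pit0 -> P1=[4,0,0,7,1,3](3) P2=[0,7,6,1,6,6](1)
Move 8: P2 pit5 -> P1=[5,1,1,8,2,3](3) P2=[0,7,6,1,6,0](2)

Answer: 5 1 1 8 2 3 3 0 7 6 1 6 0 2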